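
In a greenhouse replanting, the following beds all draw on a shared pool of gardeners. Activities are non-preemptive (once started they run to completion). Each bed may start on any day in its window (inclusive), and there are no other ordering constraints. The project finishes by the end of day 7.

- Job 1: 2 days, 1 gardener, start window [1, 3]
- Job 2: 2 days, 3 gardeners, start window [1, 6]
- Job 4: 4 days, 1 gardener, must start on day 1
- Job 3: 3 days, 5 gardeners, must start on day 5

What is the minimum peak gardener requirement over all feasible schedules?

5

Schedule Job 1@1, Job 2@1, Job 4@1, Job 3@5: d1:5  d2:5  d3:1  d4:1  d5:5  d6:5  d7:5 — peak 5.
No arrangement of the 18 feasible schedules does better.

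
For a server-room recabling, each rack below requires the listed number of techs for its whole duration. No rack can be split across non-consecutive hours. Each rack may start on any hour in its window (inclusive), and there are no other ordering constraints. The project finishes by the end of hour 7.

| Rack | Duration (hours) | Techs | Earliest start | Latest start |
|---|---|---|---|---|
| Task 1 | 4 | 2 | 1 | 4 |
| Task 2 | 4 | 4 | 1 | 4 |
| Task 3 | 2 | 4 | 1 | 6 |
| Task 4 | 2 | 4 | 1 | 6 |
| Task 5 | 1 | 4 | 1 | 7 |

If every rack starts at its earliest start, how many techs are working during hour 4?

At early start, hour 4 has: Task 1, Task 2.
Demand: 2 + 4 = 6.

6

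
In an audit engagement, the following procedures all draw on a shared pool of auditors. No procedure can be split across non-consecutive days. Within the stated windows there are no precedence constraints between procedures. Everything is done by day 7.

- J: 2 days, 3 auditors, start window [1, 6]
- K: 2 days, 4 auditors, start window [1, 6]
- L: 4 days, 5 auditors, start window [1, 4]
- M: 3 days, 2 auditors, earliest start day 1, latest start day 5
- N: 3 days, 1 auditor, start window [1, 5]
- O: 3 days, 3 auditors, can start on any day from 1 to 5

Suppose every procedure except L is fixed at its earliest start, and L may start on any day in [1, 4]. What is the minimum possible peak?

13

L@1: d1:18  d2:18  d3:11  d4:5  d5:0  d6:0  d7:0 → peak 18
L@2: d1:13  d2:18  d3:11  d4:5  d5:5  d6:0  d7:0 → peak 18
L@3: d1:13  d2:13  d3:11  d4:5  d5:5  d6:5  d7:0 → peak 13
L@4: d1:13  d2:13  d3:6  d4:5  d5:5  d6:5  d7:5 → peak 13
Best is L@3, peak 13.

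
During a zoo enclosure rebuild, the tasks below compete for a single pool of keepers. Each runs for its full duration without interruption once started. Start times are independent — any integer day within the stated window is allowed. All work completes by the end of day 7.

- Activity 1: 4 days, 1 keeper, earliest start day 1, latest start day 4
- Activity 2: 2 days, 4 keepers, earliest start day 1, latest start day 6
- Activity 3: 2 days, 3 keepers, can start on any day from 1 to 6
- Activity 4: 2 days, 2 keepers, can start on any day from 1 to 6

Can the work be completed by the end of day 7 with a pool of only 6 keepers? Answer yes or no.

Schedule Activity 1@1, Activity 2@5, Activity 3@1, Activity 4@3: d1:4  d2:4  d3:3  d4:3  d5:4  d6:4  d7:0 — peak 4 ≤ 6.

yes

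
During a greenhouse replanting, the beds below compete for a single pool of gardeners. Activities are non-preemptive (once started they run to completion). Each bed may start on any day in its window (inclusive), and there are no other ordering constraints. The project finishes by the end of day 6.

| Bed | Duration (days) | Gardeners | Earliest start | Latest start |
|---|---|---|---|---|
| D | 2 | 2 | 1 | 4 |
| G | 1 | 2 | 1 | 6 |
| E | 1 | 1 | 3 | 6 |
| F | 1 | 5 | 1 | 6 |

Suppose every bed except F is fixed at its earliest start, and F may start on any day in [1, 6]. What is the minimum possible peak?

F@1: d1:9  d2:2  d3:1  d4:0  d5:0  d6:0 → peak 9
F@2: d1:4  d2:7  d3:1  d4:0  d5:0  d6:0 → peak 7
F@3: d1:4  d2:2  d3:6  d4:0  d5:0  d6:0 → peak 6
F@4: d1:4  d2:2  d3:1  d4:5  d5:0  d6:0 → peak 5
F@5: d1:4  d2:2  d3:1  d4:0  d5:5  d6:0 → peak 5
F@6: d1:4  d2:2  d3:1  d4:0  d5:0  d6:5 → peak 5
Best is F@4, peak 5.

5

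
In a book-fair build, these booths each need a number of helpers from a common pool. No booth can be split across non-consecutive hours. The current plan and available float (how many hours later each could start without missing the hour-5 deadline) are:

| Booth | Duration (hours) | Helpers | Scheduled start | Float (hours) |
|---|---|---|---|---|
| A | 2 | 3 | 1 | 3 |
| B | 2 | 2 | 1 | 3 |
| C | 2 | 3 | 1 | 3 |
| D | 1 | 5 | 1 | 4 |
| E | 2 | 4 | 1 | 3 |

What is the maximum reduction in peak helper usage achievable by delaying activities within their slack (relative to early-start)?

11

Early-start peak: h1:17  h2:12  h3:0  h4:0  h5:0 ⇒ 17.
Leveled (A@1, B@3, C@1, D@5, E@3): h1:6  h2:6  h3:6  h4:6  h5:5 ⇒ 6.
Reduction 17 − 6 = 11.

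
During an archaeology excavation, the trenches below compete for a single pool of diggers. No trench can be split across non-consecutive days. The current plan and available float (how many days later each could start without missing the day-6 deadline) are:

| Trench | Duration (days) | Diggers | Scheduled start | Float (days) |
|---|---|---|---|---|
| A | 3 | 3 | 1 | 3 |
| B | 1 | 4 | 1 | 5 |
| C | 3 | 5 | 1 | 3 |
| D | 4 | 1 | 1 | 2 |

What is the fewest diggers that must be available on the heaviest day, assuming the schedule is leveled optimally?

7

Early-start (A@1, B@1, C@1, D@1) gives peak 13: d1:13  d2:9  d3:9  d4:1  d5:0  d6:0.
Shift C→4, D→2.
Schedule A@1, B@1, C@4, D@2: d1:7  d2:4  d3:4  d4:6  d5:6  d6:5 — peak 7.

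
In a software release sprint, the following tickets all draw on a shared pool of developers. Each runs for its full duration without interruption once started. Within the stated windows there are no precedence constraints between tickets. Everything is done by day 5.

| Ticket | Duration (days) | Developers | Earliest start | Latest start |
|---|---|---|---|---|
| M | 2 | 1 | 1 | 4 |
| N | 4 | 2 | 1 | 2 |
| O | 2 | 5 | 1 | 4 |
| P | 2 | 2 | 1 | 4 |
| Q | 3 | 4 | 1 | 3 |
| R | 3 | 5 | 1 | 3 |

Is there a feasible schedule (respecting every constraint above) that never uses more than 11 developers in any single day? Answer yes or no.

yes

Schedule M@1, N@1, O@1, P@1, Q@3, R@3: d1:10  d2:10  d3:11  d4:11  d5:9 — peak 11 ≤ 11.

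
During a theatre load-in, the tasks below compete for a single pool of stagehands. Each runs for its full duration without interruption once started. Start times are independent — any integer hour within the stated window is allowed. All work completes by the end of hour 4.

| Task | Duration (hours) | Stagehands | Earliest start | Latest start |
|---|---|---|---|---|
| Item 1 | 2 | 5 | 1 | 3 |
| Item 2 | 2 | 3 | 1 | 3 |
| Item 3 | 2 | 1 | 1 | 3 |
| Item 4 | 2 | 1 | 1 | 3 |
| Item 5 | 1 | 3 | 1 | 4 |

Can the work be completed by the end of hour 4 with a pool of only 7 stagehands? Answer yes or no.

yes

Schedule Item 1@1, Item 2@3, Item 3@1, Item 4@1, Item 5@3: h1:7  h2:7  h3:6  h4:3 — peak 7 ≤ 7.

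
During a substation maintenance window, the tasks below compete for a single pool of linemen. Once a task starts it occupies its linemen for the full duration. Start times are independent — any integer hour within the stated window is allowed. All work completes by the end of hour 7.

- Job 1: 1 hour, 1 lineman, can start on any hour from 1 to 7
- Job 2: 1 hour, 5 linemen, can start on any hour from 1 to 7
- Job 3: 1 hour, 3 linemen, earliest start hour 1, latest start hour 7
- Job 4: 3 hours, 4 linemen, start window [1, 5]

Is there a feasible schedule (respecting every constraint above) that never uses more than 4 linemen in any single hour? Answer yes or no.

The minimum achievable peak is 5; 4 < 5, so no feasible schedule stays within the cap.

no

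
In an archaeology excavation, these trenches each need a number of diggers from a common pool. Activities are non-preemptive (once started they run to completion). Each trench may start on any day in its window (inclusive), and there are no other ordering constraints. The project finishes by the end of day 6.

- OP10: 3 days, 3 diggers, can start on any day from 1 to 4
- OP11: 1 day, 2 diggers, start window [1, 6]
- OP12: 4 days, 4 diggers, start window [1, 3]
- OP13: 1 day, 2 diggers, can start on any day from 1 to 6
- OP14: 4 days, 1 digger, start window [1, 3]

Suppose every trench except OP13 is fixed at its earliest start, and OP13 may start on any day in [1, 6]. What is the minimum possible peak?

OP13@1: d1:12  d2:8  d3:8  d4:5  d5:0  d6:0 → peak 12
OP13@2: d1:10  d2:10  d3:8  d4:5  d5:0  d6:0 → peak 10
OP13@3: d1:10  d2:8  d3:10  d4:5  d5:0  d6:0 → peak 10
OP13@4: d1:10  d2:8  d3:8  d4:7  d5:0  d6:0 → peak 10
OP13@5: d1:10  d2:8  d3:8  d4:5  d5:2  d6:0 → peak 10
OP13@6: d1:10  d2:8  d3:8  d4:5  d5:0  d6:2 → peak 10
Best is OP13@2, peak 10.

10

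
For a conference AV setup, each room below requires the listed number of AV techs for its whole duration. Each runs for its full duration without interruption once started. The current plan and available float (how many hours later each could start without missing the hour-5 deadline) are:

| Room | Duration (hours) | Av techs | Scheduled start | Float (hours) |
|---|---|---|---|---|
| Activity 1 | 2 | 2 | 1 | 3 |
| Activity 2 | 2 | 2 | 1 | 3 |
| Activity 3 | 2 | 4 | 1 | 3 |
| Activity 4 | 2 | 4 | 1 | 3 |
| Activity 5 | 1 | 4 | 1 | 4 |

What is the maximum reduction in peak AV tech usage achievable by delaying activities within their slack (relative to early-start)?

10

Early-start peak: h1:16  h2:12  h3:0  h4:0  h5:0 ⇒ 16.
Leveled (Activity 1@1, Activity 2@3, Activity 3@1, Activity 4@3, Activity 5@5): h1:6  h2:6  h3:6  h4:6  h5:4 ⇒ 6.
Reduction 16 − 6 = 10.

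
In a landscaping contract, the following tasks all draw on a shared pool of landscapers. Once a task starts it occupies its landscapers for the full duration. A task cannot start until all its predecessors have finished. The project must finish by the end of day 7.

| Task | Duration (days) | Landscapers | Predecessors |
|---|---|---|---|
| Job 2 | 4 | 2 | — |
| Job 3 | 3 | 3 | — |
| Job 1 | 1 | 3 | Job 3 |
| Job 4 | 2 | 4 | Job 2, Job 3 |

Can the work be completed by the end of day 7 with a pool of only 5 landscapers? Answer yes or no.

yes

Schedule Job 2@1, Job 3@1, Job 1@4, Job 4@5: d1:5  d2:5  d3:5  d4:5  d5:4  d6:4  d7:0 — peak 5 ≤ 5.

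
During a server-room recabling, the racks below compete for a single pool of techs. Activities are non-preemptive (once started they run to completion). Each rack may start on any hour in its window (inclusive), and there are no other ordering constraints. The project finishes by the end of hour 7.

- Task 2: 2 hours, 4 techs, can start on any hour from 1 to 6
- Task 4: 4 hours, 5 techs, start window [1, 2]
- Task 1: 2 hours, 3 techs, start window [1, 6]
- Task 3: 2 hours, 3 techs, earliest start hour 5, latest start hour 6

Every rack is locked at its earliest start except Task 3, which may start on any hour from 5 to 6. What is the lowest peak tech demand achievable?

12

Task 3@5: h1:12  h2:12  h3:5  h4:5  h5:3  h6:3  h7:0 → peak 12
Task 3@6: h1:12  h2:12  h3:5  h4:5  h5:0  h6:3  h7:3 → peak 12
Best is Task 3@5, peak 12.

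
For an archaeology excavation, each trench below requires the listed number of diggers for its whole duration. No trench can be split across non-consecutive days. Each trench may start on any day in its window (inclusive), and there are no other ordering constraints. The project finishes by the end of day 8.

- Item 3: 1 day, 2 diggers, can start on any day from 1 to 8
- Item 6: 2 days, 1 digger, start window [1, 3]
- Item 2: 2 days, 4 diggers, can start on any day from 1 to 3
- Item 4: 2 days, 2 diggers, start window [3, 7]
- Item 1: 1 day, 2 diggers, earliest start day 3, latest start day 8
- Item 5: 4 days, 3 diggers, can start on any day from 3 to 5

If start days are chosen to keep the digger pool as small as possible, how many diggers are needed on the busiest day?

4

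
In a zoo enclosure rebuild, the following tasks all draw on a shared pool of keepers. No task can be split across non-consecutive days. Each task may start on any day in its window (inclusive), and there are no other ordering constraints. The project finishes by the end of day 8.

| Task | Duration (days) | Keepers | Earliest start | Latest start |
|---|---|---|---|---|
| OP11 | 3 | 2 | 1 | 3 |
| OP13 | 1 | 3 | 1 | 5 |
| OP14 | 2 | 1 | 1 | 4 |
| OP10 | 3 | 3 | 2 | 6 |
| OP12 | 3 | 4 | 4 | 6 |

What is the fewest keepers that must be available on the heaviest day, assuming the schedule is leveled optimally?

5

Early-start (OP11@1, OP13@1, OP14@1, OP10@2, OP12@4) gives peak 7: d1:6  d2:6  d3:5  d4:7  d5:4  d6:4  d7:0  d8:0.
Shift OP14→4, OP12→5.
Schedule OP11@1, OP13@1, OP14@4, OP10@2, OP12@5: d1:5  d2:5  d3:5  d4:4  d5:5  d6:4  d7:4  d8:0 — peak 5.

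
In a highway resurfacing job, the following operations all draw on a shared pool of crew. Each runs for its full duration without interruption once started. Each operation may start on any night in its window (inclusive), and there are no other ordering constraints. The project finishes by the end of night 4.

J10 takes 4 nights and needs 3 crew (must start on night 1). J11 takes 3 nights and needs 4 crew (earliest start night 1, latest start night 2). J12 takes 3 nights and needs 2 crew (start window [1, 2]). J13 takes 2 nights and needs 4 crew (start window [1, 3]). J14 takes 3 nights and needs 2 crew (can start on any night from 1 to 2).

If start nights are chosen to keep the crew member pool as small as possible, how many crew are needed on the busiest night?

15

Schedule J10@1, J11@1, J12@1, J13@1, J14@1: n1:15  n2:15  n3:11  n4:3 — peak 15.
No arrangement of the 24 feasible schedules does better.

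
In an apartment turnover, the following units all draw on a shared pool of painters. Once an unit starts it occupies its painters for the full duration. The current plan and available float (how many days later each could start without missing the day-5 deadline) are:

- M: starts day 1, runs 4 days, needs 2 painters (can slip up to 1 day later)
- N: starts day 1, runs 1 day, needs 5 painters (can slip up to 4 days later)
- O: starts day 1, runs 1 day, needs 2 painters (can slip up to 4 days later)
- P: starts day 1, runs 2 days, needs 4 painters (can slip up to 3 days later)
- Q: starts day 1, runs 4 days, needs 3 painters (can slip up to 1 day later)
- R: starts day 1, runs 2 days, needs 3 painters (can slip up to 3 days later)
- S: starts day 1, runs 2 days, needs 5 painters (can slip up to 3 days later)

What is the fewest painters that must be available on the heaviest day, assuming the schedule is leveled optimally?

Early-start (M@1, N@1, O@1, P@1, Q@1, R@1, S@1) gives peak 24: d1:24  d2:17  d3:5  d4:5  d5:0.
Shift P→2, R→2, S→4.
Schedule M@1, N@1, O@1, P@2, Q@1, R@2, S@4: d1:12  d2:12  d3:12  d4:10  d5:5 — peak 12.

12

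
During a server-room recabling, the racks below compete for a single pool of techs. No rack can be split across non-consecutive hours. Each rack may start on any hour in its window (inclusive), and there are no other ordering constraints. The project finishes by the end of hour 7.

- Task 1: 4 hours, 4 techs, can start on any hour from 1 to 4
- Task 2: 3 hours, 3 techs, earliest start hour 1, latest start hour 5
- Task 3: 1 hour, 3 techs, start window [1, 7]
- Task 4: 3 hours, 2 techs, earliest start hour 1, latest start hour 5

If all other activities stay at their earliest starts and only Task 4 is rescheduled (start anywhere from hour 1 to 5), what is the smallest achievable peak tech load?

10

Task 4@1: h1:12  h2:9  h3:9  h4:4  h5:0  h6:0  h7:0 → peak 12
Task 4@2: h1:10  h2:9  h3:9  h4:6  h5:0  h6:0  h7:0 → peak 10
Task 4@3: h1:10  h2:7  h3:9  h4:6  h5:2  h6:0  h7:0 → peak 10
Task 4@4: h1:10  h2:7  h3:7  h4:6  h5:2  h6:2  h7:0 → peak 10
Task 4@5: h1:10  h2:7  h3:7  h4:4  h5:2  h6:2  h7:2 → peak 10
Best is Task 4@2, peak 10.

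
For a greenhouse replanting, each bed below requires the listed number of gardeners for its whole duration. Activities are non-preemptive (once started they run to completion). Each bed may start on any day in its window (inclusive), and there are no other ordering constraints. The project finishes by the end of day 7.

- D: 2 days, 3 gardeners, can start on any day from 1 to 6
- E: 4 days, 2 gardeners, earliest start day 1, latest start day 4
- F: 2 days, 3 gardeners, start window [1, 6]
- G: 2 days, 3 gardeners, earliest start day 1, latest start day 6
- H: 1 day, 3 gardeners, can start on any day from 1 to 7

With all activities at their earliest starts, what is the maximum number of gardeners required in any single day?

14

Early-start schedule: D@1, E@1, F@1, G@1, H@1.
Load per day: day 1: 14, day 2: 11, day 3: 2, day 4: 2, day 5: 0, day 6: 0, day 7: 0.
Peak is 14.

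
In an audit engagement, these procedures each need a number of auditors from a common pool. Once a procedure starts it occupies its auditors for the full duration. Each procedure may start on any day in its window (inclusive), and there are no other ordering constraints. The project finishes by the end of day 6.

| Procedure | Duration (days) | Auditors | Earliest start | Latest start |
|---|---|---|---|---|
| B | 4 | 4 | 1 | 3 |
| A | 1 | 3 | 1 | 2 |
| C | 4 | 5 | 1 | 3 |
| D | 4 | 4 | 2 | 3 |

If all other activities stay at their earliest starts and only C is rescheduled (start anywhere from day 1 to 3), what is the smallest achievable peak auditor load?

C@1: d1:12  d2:13  d3:13  d4:13  d5:4  d6:0 → peak 13
C@2: d1:7  d2:13  d3:13  d4:13  d5:9  d6:0 → peak 13
C@3: d1:7  d2:8  d3:13  d4:13  d5:9  d6:5 → peak 13
Best is C@1, peak 13.

13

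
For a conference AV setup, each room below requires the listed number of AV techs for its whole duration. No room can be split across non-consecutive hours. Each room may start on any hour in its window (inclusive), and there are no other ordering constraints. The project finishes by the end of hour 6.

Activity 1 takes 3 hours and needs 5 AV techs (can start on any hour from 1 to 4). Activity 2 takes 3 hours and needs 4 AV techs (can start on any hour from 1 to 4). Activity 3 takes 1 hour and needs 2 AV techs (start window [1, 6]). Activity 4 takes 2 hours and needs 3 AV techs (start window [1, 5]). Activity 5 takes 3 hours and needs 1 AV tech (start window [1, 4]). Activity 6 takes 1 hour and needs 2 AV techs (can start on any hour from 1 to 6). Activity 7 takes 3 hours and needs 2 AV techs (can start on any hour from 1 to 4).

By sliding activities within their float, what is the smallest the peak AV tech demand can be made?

Early-start (Activity 1@1, Activity 2@1, Activity 3@1, Activity 4@1, Activity 5@1, Activity 6@1, Activity 7@1) gives peak 19: h1:19  h2:15  h3:12  h4:0  h5:0  h6:0.
Shift Activity 2→4, Activity 4→5, Activity 6→4, Activity 7→2.
Schedule Activity 1@1, Activity 2@4, Activity 3@1, Activity 4@5, Activity 5@1, Activity 6@4, Activity 7@2: h1:8  h2:8  h3:8  h4:8  h5:7  h6:7 — peak 8.
Total AV tech-hours = 46 over 6 hours ⇒ peak ≥ ⌈46/6⌉ = 8, so 8 is optimal.

8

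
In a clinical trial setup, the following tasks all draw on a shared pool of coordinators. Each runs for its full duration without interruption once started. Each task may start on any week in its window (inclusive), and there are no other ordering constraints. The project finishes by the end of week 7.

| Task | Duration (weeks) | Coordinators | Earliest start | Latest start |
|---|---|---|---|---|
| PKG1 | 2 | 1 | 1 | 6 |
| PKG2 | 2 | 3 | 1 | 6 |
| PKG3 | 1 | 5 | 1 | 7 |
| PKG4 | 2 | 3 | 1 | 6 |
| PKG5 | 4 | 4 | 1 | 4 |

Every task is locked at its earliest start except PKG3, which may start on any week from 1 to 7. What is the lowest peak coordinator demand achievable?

PKG3@1: w1:16  w2:11  w3:4  w4:4  w5:0  w6:0  w7:0 → peak 16
PKG3@2: w1:11  w2:16  w3:4  w4:4  w5:0  w6:0  w7:0 → peak 16
PKG3@3: w1:11  w2:11  w3:9  w4:4  w5:0  w6:0  w7:0 → peak 11
PKG3@4: w1:11  w2:11  w3:4  w4:9  w5:0  w6:0  w7:0 → peak 11
PKG3@5: w1:11  w2:11  w3:4  w4:4  w5:5  w6:0  w7:0 → peak 11
PKG3@6: w1:11  w2:11  w3:4  w4:4  w5:0  w6:5  w7:0 → peak 11
PKG3@7: w1:11  w2:11  w3:4  w4:4  w5:0  w6:0  w7:5 → peak 11
Best is PKG3@3, peak 11.

11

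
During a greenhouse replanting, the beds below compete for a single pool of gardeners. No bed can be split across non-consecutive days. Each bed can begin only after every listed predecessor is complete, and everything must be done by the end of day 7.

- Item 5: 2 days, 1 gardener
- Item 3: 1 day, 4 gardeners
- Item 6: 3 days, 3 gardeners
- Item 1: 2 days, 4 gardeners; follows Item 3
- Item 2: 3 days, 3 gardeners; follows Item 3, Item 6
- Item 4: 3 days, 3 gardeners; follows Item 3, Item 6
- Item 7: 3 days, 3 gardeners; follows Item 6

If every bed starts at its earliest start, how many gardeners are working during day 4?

9

At early start, day 4 has: Item 2, Item 4, Item 7.
Demand: 3 + 3 + 3 = 9.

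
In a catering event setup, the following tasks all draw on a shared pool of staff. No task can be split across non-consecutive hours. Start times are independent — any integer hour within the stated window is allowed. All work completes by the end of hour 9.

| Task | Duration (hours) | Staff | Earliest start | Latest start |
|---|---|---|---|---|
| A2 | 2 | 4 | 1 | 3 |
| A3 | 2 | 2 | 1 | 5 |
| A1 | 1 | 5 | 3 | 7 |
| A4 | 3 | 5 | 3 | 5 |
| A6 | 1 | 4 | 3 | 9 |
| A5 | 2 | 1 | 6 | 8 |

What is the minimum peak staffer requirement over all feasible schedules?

Early-start (A2@1, A3@1, A1@3, A4@3, A6@3, A5@6) gives peak 14: h1:6  h2:6  h3:14  h4:5  h5:5  h6:1  h7:1  h8:0  h9:0.
Shift A4→4, A6→7.
Schedule A2@1, A3@1, A1@3, A4@4, A6@7, A5@6: h1:6  h2:6  h3:5  h4:5  h5:5  h6:6  h7:5  h8:0  h9:0 — peak 6.

6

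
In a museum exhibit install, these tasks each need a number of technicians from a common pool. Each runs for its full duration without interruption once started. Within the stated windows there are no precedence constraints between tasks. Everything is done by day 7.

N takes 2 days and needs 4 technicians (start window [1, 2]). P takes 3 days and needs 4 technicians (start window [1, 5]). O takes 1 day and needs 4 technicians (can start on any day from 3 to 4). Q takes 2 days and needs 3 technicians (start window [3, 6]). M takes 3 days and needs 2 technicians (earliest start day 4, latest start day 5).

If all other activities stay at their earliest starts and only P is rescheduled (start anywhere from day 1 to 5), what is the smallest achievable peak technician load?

P@1: d1:8  d2:8  d3:11  d4:5  d5:2  d6:2  d7:0 → peak 11
P@2: d1:4  d2:8  d3:11  d4:9  d5:2  d6:2  d7:0 → peak 11
P@3: d1:4  d2:4  d3:11  d4:9  d5:6  d6:2  d7:0 → peak 11
P@4: d1:4  d2:4  d3:7  d4:9  d5:6  d6:6  d7:0 → peak 9
P@5: d1:4  d2:4  d3:7  d4:5  d5:6  d6:6  d7:4 → peak 7
Best is P@5, peak 7.

7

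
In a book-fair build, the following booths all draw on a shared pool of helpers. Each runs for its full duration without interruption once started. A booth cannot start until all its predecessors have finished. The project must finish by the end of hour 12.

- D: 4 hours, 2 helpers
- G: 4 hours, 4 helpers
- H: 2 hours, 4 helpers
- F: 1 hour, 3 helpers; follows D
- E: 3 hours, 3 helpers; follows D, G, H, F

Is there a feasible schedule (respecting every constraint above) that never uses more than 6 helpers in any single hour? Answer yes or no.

yes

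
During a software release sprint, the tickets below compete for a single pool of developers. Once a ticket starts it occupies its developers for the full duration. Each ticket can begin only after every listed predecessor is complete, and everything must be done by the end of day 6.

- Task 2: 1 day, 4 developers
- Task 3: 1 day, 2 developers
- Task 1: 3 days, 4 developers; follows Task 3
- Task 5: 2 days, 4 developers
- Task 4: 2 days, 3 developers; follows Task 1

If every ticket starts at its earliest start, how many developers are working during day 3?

4

At early start, day 3 has: Task 1.
Demand: 4 = 4.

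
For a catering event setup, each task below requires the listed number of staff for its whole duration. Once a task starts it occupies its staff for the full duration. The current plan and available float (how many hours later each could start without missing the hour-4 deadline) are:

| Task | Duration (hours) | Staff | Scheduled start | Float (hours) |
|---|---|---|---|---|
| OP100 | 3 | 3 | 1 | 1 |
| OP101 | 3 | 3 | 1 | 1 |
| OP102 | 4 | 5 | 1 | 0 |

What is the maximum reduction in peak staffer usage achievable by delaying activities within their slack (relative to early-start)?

0

Early-start peak: h1:11  h2:11  h3:11  h4:5 ⇒ 11.
Leveled (OP100@1, OP101@1, OP102@1): h1:11  h2:11  h3:11  h4:5 ⇒ 11.
Reduction 11 − 11 = 0.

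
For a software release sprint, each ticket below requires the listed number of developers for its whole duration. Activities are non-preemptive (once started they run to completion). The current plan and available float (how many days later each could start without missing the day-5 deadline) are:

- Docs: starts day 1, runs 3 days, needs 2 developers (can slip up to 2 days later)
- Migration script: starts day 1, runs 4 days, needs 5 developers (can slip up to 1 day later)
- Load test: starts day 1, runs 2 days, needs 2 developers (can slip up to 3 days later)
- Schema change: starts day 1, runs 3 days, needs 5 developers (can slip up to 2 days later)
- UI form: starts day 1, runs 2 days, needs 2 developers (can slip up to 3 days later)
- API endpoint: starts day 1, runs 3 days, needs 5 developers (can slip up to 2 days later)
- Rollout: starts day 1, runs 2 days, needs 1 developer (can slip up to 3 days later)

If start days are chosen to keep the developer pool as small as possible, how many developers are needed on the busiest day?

17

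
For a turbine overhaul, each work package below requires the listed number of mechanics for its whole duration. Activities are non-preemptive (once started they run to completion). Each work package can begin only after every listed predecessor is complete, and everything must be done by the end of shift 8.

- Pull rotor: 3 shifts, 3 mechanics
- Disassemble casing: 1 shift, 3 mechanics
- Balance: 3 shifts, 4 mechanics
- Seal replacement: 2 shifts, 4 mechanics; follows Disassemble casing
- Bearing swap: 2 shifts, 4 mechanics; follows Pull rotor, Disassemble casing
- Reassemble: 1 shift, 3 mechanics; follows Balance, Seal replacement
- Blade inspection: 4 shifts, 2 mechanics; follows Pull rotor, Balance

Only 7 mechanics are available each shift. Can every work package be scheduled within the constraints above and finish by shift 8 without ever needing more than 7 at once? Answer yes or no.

Schedule Pull rotor@1, Disassemble casing@4, Balance@1, Seal replacement@5, Bearing swap@7, Reassemble@8, Blade inspection@4: s1:7  s2:7  s3:7  s4:5  s5:6  s6:6  s7:6  s8:7 — peak 7 ≤ 7.

yes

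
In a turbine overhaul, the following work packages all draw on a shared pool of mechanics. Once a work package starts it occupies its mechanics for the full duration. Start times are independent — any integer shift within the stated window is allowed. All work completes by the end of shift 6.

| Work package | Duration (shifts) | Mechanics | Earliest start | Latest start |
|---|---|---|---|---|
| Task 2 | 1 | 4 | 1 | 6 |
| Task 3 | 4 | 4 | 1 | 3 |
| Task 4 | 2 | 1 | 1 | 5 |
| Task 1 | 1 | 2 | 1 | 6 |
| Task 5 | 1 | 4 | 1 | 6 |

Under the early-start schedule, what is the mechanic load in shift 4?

4

At early start, shift 4 has: Task 3.
Demand: 4 = 4.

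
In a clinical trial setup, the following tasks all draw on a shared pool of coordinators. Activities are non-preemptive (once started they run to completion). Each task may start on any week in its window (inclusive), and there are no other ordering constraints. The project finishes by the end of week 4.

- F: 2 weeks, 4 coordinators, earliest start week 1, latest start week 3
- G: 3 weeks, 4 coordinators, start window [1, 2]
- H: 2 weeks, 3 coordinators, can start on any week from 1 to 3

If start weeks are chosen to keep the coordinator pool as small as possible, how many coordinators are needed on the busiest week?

Early-start (F@1, G@1, H@1) gives peak 11: w1:11  w2:11  w3:4  w4:0.
Shift H→3.
Schedule F@1, G@1, H@3: w1:8  w2:8  w3:7  w4:3 — peak 8.
No arrangement of the 18 feasible schedules does better.

8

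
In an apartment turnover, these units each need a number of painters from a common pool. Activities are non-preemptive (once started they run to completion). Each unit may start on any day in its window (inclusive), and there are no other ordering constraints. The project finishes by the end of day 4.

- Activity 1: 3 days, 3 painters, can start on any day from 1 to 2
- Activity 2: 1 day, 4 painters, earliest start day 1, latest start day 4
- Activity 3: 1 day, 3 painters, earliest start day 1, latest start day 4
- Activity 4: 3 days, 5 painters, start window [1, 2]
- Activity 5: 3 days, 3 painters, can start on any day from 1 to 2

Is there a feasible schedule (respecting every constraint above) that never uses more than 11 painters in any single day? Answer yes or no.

Schedule Activity 1@1, Activity 2@1, Activity 3@1, Activity 4@2, Activity 5@2: d1:10  d2:11  d3:11  d4:8 — peak 11 ≤ 11.

yes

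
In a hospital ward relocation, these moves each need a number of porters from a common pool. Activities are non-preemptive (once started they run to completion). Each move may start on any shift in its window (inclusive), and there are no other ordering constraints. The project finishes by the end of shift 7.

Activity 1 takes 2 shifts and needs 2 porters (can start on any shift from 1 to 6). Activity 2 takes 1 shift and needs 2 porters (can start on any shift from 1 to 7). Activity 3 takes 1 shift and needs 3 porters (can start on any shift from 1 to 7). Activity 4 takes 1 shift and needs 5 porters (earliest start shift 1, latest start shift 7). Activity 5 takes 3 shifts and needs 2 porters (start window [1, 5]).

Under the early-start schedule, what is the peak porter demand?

14

Early-start schedule: Activity 1@1, Activity 2@1, Activity 3@1, Activity 4@1, Activity 5@1.
Load per shift: shift 1: 14, shift 2: 4, shift 3: 2, shift 4: 0, shift 5: 0, shift 6: 0, shift 7: 0.
Peak is 14.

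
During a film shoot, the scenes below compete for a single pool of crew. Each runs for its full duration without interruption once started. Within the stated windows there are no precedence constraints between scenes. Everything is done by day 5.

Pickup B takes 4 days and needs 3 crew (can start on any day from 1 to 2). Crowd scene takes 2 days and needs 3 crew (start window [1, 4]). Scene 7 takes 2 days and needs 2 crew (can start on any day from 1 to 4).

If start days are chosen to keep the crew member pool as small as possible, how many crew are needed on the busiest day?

6

Early-start (Pickup B@1, Crowd scene@1, Scene 7@1) gives peak 8: d1:8  d2:8  d3:3  d4:3  d5:0.
Shift Scene 7→3.
Schedule Pickup B@1, Crowd scene@1, Scene 7@3: d1:6  d2:6  d3:5  d4:5  d5:0 — peak 6.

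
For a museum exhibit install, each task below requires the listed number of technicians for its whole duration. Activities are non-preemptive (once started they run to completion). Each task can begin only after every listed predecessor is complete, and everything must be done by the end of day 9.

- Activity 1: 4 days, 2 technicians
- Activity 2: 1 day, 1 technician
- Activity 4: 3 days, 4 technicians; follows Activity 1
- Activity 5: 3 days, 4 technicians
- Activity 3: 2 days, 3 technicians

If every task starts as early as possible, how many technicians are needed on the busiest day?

Early-start schedule: Activity 1@1, Activity 2@1, Activity 4@5, Activity 5@1, Activity 3@1.
Load per day: day 1: 10, day 2: 9, day 3: 6, day 4: 2, day 5: 4, day 6: 4, day 7: 4, day 8: 0, day 9: 0.
Peak is 10.

10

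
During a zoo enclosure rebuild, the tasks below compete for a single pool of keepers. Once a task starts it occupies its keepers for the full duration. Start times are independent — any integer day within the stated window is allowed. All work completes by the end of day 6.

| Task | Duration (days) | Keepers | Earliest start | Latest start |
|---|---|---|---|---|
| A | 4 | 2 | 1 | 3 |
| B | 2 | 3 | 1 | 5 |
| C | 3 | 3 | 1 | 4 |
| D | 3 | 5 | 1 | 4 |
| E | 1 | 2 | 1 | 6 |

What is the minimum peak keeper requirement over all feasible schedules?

7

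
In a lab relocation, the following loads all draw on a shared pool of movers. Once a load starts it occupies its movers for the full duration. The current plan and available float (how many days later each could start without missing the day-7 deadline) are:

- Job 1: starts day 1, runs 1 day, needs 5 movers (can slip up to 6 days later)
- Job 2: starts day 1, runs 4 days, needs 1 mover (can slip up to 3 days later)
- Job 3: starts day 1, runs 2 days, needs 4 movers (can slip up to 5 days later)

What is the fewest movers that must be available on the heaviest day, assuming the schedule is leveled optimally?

Early-start (Job 1@1, Job 2@1, Job 3@1) gives peak 10: d1:10  d2:5  d3:1  d4:1  d5:0  d6:0  d7:0.
Shift Job 2→2, Job 3→2.
Schedule Job 1@1, Job 2@2, Job 3@2: d1:5  d2:5  d3:5  d4:1  d5:1  d6:0  d7:0 — peak 5.

5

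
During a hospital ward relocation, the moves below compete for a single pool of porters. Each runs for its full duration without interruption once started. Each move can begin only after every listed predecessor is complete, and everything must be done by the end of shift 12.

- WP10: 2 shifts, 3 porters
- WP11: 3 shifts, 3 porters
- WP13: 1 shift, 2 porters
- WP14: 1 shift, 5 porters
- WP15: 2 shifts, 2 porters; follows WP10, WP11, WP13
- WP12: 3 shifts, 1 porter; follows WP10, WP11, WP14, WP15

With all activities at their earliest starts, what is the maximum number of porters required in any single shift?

13

Early-start schedule: WP10@1, WP11@1, WP13@1, WP14@1, WP15@4, WP12@6.
Load per shift: shift 1: 13, shift 2: 6, shift 3: 3, shift 4: 2, shift 5: 2, shift 6: 1, shift 7: 1, shift 8: 1, shift 9: 0, shift 10: 0, shift 11: 0, shift 12: 0.
Peak is 13.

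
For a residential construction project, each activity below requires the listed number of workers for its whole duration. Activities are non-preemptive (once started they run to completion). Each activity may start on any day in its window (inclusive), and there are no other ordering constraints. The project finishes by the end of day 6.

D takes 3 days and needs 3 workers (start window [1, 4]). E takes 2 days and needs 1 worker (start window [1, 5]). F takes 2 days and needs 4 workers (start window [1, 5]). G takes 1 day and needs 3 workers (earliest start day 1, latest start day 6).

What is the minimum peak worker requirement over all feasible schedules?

Early-start (D@1, E@1, F@1, G@1) gives peak 11: d1:11  d2:8  d3:3  d4:0  d5:0  d6:0.
Shift F→4, G→6.
Schedule D@1, E@1, F@4, G@6: d1:4  d2:4  d3:3  d4:4  d5:4  d6:3 — peak 4.
Total worker-days = 22 over 6 days ⇒ peak ≥ ⌈22/6⌉ = 4, so 4 is optimal.

4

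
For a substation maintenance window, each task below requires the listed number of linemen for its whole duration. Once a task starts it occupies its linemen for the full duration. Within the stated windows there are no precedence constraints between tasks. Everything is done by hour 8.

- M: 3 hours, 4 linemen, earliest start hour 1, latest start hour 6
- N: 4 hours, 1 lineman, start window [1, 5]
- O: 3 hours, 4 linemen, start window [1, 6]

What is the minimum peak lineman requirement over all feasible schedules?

5

Early-start (M@1, N@1, O@1) gives peak 9: h1:9  h2:9  h3:9  h4:1  h5:0  h6:0  h7:0  h8:0.
Shift O→4.
Schedule M@1, N@1, O@4: h1:5  h2:5  h3:5  h4:5  h5:4  h6:4  h7:0  h8:0 — peak 5.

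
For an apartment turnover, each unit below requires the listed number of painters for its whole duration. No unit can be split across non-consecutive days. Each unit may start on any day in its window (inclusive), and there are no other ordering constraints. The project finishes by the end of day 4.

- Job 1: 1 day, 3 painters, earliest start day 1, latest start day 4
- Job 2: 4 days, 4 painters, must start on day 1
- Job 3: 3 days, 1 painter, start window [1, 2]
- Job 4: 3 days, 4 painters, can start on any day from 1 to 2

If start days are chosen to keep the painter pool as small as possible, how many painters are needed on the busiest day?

9

Early-start (Job 1@1, Job 2@1, Job 3@1, Job 4@1) gives peak 12: d1:12  d2:9  d3:9  d4:4.
Shift Job 4→2.
Schedule Job 1@1, Job 2@1, Job 3@1, Job 4@2: d1:8  d2:9  d3:9  d4:8 — peak 9.
Total painter-days = 34 over 4 days ⇒ peak ≥ ⌈34/4⌉ = 9, so 9 is optimal.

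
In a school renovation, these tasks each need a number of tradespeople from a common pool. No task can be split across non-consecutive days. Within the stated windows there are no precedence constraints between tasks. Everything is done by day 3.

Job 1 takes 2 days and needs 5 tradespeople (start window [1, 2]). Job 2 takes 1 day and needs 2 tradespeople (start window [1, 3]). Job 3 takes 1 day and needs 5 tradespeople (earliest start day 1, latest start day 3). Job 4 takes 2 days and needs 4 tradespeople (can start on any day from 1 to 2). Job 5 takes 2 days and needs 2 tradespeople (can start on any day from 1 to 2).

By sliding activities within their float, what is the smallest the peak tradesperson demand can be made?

11

Early-start (Job 1@1, Job 2@1, Job 3@1, Job 4@1, Job 5@1) gives peak 18: d1:18  d2:11  d3:0.
Shift Job 3→3, Job 5→2.
Schedule Job 1@1, Job 2@1, Job 3@3, Job 4@1, Job 5@2: d1:11  d2:11  d3:7 — peak 11.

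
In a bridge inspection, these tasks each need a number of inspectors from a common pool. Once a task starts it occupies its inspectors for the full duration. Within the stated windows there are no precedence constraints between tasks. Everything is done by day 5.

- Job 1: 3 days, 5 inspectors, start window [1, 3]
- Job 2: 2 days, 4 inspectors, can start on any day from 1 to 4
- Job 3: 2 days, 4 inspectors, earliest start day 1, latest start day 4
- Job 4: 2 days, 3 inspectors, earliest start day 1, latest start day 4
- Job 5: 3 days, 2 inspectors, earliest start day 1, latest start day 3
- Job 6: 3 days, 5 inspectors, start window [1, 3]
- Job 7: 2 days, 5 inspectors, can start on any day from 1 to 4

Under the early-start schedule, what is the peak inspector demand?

28

Early-start schedule: Job 1@1, Job 2@1, Job 3@1, Job 4@1, Job 5@1, Job 6@1, Job 7@1.
Load per day: day 1: 28, day 2: 28, day 3: 12, day 4: 0, day 5: 0.
Peak is 28.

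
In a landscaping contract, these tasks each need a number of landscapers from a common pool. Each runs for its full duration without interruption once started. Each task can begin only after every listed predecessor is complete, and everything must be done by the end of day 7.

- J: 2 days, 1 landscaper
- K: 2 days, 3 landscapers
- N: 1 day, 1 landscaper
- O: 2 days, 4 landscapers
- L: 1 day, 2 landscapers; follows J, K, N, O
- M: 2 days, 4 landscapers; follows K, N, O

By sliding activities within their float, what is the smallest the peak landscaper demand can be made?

Early-start (J@1, K@1, N@1, O@1, L@3, M@3) gives peak 9: d1:9  d2:8  d3:6  d4:4  d5:0  d6:0  d7:0.
Shift O→3, L→5, M→6.
Schedule J@1, K@1, N@1, O@3, L@5, M@6: d1:5  d2:4  d3:4  d4:4  d5:2  d6:4  d7:4 — peak 5.

5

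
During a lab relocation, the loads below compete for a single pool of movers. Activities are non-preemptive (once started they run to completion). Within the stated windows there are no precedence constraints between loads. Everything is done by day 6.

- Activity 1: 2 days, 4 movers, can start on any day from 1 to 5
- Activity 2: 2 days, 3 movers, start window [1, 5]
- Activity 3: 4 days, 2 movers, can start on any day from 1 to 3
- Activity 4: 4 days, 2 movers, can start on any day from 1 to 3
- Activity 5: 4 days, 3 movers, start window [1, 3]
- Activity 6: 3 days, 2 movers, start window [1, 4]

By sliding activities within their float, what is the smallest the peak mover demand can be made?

9

Early-start (Activity 1@1, Activity 2@1, Activity 3@1, Activity 4@1, Activity 5@1, Activity 6@1) gives peak 16: d1:16  d2:16  d3:9  d4:7  d5:0  d6:0.
Shift Activity 4→3, Activity 5→3, Activity 6→3.
Schedule Activity 1@1, Activity 2@1, Activity 3@1, Activity 4@3, Activity 5@3, Activity 6@3: d1:9  d2:9  d3:9  d4:9  d5:7  d6:5 — peak 9.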